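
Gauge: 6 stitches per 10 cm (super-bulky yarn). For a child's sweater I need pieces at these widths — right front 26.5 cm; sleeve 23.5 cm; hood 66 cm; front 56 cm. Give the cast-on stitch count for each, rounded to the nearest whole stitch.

right front 16; sleeve 14; hood 40; front 34.

Rate = 6/10 = 0.6 sts per cm.
right front: 26.5 × 0.6 = 15.90 → 16.
sleeve: 23.5 × 0.6 = 14.10 → 14.
hood: 66 × 0.6 = 39.60 → 40.
front: 56 × 0.6 = 33.60 → 34.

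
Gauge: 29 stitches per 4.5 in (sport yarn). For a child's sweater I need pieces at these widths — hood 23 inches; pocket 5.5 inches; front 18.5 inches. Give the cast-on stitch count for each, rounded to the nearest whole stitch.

Rate = 29/4.5 = 6.444 sts per in.
hood: 23 × 6.444 = 148.22 → 148.
pocket: 5.5 × 6.444 = 35.44 → 35.
front: 18.5 × 6.444 = 119.22 → 119.

hood 148; pocket 35; front 119.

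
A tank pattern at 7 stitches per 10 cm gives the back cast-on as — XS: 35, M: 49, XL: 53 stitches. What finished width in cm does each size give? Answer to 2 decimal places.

XS 50.00 cm; M 70.00 cm; XL 75.71 cm.

7/10 = 0.7 sts per cm.
XS: 35 / 0.7 = 50.000 → 50.00 cm.
M: 49 / 0.7 = 70.000 → 70.00 cm.
XL: 53 / 0.7 = 75.714 → 75.71 cm.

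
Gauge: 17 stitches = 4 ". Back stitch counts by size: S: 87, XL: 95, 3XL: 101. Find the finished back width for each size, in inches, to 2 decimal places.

S 20.47 inches; XL 22.35 inches; 3XL 23.76 inches.

17/4 = 4.25 sts per in.
S: 87 / 4.25 = 20.471 → 20.47 in.
XL: 95 / 4.25 = 22.353 → 22.35 in.
3XL: 101 / 4.25 = 23.765 → 23.76 in.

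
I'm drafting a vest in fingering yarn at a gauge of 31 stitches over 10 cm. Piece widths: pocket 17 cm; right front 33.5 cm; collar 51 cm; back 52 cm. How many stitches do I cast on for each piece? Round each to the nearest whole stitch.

Rate = 31/10 = 3.1 sts per cm.
pocket: 17 × 3.1 = 52.70 → 53.
right front: 33.5 × 3.1 = 103.85 → 104.
collar: 51 × 3.1 = 158.10 → 158.
back: 52 × 3.1 = 161.20 → 161.

pocket 53; right front 104; collar 158; back 161.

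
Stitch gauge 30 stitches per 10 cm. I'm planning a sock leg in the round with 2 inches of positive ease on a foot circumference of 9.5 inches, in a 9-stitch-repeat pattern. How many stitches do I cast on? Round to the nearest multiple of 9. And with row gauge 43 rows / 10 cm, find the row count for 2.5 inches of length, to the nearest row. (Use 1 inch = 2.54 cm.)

Finished = 9.5 + 2 = 11.5 inches.
11.5 inches × 2.54 = 29.21 cm.
30/10 = 3 sts per cm; 29.21 × 3 = 87.63 sts.
Nearest multiple of 9 → 90.
2.5 inches = 6.35 cm; × 4.3 = 27.30 → 27 rows.

Cast on 90 stitches; work 27 rows.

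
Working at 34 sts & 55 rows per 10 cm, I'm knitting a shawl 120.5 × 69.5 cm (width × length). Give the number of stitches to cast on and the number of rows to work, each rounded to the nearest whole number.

Stitch gauge = 34/10 = 3.4 sts/cm; 120.5 × 3.4 = 409.70 → 410 sts.
Row gauge = 55/10 = 5.5 rows/cm; 69.5 × 5.5 = 382.25 → 382 rows.

Cast on 410 stitches and work 382 rows.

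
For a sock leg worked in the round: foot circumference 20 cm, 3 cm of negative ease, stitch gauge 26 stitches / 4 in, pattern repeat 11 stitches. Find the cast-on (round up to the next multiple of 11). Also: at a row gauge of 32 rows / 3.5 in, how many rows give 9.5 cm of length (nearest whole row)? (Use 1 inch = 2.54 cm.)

Cast on 44 stitches; work 34 rows.

Finished = 20 − 3 = 17 cm.
17 cm × 1/2.54 = 6.69 inches.
26/4 = 6.5 sts per in; 6.69 × 6.5 = 43.50 sts.
Next multiple of 11 → 44.
9.5 cm = 3.74 inches; × 9.143 = 34.20 → 34 rows.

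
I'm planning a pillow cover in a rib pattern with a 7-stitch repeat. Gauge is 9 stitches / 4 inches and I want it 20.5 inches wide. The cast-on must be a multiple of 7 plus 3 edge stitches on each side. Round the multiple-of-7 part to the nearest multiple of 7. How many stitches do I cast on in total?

Cast on 48 stitches.

9 / 4 = 2.25 sts per inch.
20.5 × 2.25 = 46.12 sts.
Less 6 edge sts → 40.12 for the repeat.
Nearest multiple of 7: 42.
Add back 6 edge sts → 48.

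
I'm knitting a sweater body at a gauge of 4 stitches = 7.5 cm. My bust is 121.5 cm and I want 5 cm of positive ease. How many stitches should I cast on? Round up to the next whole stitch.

CO 68 sts.

Finished = 121.5 + 5 = 126.5 cm.
4 / 7.5 = 0.533 sts per cm.
126.50 × 0.533 = 67.47 sts.
→ 68 sts.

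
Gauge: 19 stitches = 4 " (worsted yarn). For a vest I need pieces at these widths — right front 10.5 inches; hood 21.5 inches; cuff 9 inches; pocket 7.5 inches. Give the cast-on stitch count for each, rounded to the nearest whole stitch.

Rate = 19/4 = 4.75 sts per in.
right front: 10.5 × 4.75 = 49.88 → 50.
hood: 21.5 × 4.75 = 102.12 → 102.
cuff: 9 × 4.75 = 42.75 → 43.
pocket: 7.5 × 4.75 = 35.62 → 36.

right front 50; hood 102; cuff 43; pocket 36.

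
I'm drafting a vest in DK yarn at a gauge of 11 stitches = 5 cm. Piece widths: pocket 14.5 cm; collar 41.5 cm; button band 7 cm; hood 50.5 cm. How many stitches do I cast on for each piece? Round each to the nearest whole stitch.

Rate = 11/5 = 2.2 sts per cm.
pocket: 14.5 × 2.2 = 31.90 → 32.
collar: 41.5 × 2.2 = 91.30 → 91.
button band: 7 × 2.2 = 15.40 → 15.
hood: 50.5 × 2.2 = 111.10 → 111.

pocket 32; collar 91; button band 15; hood 111.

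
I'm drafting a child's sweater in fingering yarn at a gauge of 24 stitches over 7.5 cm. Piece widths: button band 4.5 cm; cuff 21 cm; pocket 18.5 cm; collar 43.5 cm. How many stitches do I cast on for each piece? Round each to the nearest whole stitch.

Rate = 24/7.5 = 3.2 sts per cm.
button band: 4.5 × 3.2 = 14.40 → 14.
cuff: 21 × 3.2 = 67.20 → 67.
pocket: 18.5 × 3.2 = 59.20 → 59.
collar: 43.5 × 3.2 = 139.20 → 139.

button band 14; cuff 67; pocket 59; collar 139.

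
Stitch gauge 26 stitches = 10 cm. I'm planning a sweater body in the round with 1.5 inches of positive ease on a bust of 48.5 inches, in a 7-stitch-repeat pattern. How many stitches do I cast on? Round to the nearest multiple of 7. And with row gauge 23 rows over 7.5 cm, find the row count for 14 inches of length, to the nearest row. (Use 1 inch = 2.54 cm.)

Cast on 329 stitches; work 109 rows.

Finished = 48.5 + 1.5 = 50 inches.
50 inches × 2.54 = 127.00 cm.
26/10 = 2.6 sts per cm; 127.00 × 2.6 = 330.20 sts.
Nearest multiple of 7 → 329.
14 inches = 35.56 cm; × 3.067 = 109.05 → 109 rows.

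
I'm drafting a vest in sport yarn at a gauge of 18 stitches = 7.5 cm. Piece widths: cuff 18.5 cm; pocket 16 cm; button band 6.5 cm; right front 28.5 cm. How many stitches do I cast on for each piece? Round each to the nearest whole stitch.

cuff 44; pocket 38; button band 16; right front 68.

Rate = 18/7.5 = 2.4 sts per cm.
cuff: 18.5 × 2.4 = 44.40 → 44.
pocket: 16 × 2.4 = 38.40 → 38.
button band: 6.5 × 2.4 = 15.60 → 16.
right front: 28.5 × 2.4 = 68.40 → 68.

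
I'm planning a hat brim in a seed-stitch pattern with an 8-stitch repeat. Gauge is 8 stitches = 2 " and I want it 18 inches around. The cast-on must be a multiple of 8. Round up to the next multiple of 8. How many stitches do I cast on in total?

8 / 2 = 4 sts per inch.
18 × 4 = 72.00 sts.
Next multiple of 8: 72.

CO 72 sts.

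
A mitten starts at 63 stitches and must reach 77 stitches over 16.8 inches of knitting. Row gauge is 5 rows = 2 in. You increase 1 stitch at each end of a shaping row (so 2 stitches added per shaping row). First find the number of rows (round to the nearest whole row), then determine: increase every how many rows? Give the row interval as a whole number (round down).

Increase every 6th row.

Rows = 16.8 × 2.5 = 42.0 → 42 rows.
Stitches to add: 14 → 7 shaping rows (at 2 st each).
42 / 7 = 6.00 → every 6 rows.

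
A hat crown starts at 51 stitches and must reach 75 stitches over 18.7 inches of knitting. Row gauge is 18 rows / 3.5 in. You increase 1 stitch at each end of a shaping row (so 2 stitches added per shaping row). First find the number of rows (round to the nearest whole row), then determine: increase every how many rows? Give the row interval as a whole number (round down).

Rows = 18.7 × 5.143 = 96.2 → 96 rows.
Stitches to add: 24 → 12 shaping rows (at 2 st each).
96 / 12 = 8.00 → every 8 rows.

Increase every 8th row.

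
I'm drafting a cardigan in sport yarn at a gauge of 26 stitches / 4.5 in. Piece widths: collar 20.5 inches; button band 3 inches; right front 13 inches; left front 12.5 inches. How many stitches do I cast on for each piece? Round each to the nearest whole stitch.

collar 118; button band 17; right front 75; left front 72.

Rate = 26/4.5 = 5.778 sts per in.
collar: 20.5 × 5.778 = 118.44 → 118.
button band: 3 × 5.778 = 17.33 → 17.
right front: 13 × 5.778 = 75.11 → 75.
left front: 12.5 × 5.778 = 72.22 → 72.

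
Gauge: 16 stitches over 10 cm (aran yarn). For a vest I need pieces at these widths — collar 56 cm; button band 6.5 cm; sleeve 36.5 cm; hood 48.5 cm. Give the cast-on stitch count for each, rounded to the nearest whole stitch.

collar 90; button band 10; sleeve 58; hood 78.

Rate = 16/10 = 1.6 sts per cm.
collar: 56 × 1.6 = 89.60 → 90.
button band: 6.5 × 1.6 = 10.40 → 10.
sleeve: 36.5 × 1.6 = 58.40 → 58.
hood: 48.5 × 1.6 = 77.60 → 78.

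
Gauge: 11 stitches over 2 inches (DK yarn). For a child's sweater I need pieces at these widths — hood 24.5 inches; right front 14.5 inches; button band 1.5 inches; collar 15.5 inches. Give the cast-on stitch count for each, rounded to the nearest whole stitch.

Rate = 11/2 = 5.5 sts per in.
hood: 24.5 × 5.5 = 134.75 → 135.
right front: 14.5 × 5.5 = 79.75 → 80.
button band: 1.5 × 5.5 = 8.25 → 8.
collar: 15.5 × 5.5 = 85.25 → 85.

hood 135; right front 80; button band 8; collar 85.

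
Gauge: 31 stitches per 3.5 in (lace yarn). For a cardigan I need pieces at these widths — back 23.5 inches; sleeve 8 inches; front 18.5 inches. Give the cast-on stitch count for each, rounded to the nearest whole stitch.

Rate = 31/3.5 = 8.857 sts per in.
back: 23.5 × 8.857 = 208.14 → 208.
sleeve: 8 × 8.857 = 70.86 → 71.
front: 18.5 × 8.857 = 163.86 → 164.

back 208; sleeve 71; front 164.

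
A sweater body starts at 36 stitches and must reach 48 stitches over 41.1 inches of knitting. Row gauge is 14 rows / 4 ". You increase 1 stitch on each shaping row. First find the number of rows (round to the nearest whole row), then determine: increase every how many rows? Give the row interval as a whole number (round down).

Increase every 12th row.

Rows = 41.1 × 3.5 = 143.8 → 144 rows.
Stitches to add: 12 → 12 shaping rows (at 1 st each).
144 / 12 = 12.00 → every 12 rows.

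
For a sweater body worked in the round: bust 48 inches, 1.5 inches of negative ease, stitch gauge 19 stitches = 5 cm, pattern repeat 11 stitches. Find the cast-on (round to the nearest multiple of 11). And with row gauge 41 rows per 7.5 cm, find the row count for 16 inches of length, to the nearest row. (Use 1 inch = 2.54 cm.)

Cast on 451 stitches; work 222 rows.

Finished = 48 − 1.5 = 46.5 inches.
46.5 inches × 2.54 = 118.11 cm.
19/5 = 3.8 sts per cm; 118.11 × 3.8 = 448.82 sts.
Nearest multiple of 11 → 451.
16 inches = 40.64 cm; × 5.467 = 222.17 → 222 rows.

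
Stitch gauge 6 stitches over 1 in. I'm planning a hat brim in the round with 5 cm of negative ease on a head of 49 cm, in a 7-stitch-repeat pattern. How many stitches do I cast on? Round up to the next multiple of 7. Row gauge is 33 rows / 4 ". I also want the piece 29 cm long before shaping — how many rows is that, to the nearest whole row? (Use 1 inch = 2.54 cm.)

Cast on 105 stitches; work 94 rows.

Finished = 49 − 5 = 44 cm.
44 cm × 1/2.54 = 17.32 inches.
6/1 = 6 sts per in; 17.32 × 6 = 103.94 sts.
Next multiple of 7 → 105.
29 cm = 11.42 inches; × 8.25 = 94.19 → 94 rows.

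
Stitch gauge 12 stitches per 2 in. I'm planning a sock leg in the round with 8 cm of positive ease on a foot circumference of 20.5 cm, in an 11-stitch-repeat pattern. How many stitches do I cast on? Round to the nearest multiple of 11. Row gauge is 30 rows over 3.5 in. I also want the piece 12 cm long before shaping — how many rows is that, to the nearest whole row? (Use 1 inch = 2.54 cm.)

Cast on 66 stitches; work 40 rows.

Finished = 20.5 + 8 = 28.5 cm.
28.5 cm × 1/2.54 = 11.22 inches.
12/2 = 6 sts per in; 11.22 × 6 = 67.32 sts.
Nearest multiple of 11 → 66.
12 cm = 4.72 inches; × 8.571 = 40.49 → 40 rows.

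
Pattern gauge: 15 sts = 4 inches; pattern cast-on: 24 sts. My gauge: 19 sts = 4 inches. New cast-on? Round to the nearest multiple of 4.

CO 32 sts.

Scale factor = 19 / 15 = 1.267.
24 × 19 / 15 = 30.40 sts.
→ 32 sts.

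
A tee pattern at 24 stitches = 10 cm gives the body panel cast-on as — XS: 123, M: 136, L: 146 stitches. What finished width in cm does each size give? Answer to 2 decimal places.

24/10 = 2.4 sts per cm.
XS: 123 / 2.4 = 51.250 → 51.25 cm.
M: 136 / 2.4 = 56.667 → 56.67 cm.
L: 146 / 2.4 = 60.833 → 60.83 cm.

XS 51.25 cm; M 56.67 cm; L 60.83 cm.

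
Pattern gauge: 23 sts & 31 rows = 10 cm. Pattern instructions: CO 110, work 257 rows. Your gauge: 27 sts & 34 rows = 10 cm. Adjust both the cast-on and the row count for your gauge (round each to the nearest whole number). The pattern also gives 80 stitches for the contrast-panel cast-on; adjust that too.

Cast on 129 stitches; work 282 rows; contrast-panel cast-on 94 stitches.

Stitches: 110 × 27/23 = 129.13 → 129.
Rows: 257 × 34/31 = 281.87 → 282.
contrast-panel cast-on: 80 × 27/23 = 93.91 → 94.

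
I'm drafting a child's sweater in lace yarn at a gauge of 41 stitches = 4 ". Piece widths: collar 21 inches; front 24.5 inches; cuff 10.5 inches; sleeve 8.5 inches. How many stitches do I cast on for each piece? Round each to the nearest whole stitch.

collar 215; front 251; cuff 108; sleeve 87.

Rate = 41/4 = 10.25 sts per in.
collar: 21 × 10.25 = 215.25 → 215.
front: 24.5 × 10.25 = 251.12 → 251.
cuff: 10.5 × 10.25 = 107.62 → 108.
sleeve: 8.5 × 10.25 = 87.12 → 87.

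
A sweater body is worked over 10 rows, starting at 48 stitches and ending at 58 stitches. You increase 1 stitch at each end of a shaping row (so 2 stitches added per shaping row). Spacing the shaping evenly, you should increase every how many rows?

Increase every 2nd row.

Stitches to add: |58 − 48| = 10.
Shaping rows needed: 10 / 2 = 5.
10 rows / 5 = every 2 rows.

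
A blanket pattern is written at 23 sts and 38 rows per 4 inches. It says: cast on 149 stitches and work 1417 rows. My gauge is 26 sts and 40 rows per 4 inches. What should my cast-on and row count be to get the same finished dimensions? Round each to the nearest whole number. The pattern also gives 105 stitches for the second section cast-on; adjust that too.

Cast on 168 stitches; work 1492 rows; second section cast-on 119 stitches.

Stitches: 149 × 26/23 = 168.43 → 168.
Rows: 1417 × 40/38 = 1491.58 → 1492.
second section cast-on: 105 × 26/23 = 118.70 → 119.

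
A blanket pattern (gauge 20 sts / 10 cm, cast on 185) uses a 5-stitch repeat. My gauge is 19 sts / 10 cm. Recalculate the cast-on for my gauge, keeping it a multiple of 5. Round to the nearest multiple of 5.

Cast on 175 stitches.

185 × 19 / 20 = 175.75.
Nearest multiple of 5: 175.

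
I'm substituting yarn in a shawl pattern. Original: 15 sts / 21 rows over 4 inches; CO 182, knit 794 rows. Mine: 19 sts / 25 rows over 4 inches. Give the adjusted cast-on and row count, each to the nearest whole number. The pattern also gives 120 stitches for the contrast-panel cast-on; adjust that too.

Cast on 231 stitches; work 945 rows; contrast-panel cast-on 152 stitches.

Stitches: 182 × 19/15 = 230.53 → 231.
Rows: 794 × 25/21 = 945.24 → 945.
contrast-panel cast-on: 120 × 19/15 = 152.00 → 152.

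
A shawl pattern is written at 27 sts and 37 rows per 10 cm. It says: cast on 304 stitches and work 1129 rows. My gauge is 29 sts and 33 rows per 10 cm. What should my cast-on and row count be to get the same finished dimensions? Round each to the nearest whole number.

Cast on 327 stitches; work 1007 rows.

Stitches: 304 × 29/27 = 326.52 → 327.
Rows: 1129 × 33/37 = 1006.95 → 1007.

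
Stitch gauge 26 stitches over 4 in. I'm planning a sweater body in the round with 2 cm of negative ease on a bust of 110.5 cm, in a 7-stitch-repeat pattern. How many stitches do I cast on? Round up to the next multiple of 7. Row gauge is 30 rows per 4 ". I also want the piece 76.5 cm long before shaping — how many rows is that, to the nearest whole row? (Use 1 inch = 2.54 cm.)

Cast on 280 stitches; work 226 rows.

Finished = 110.5 − 2 = 108.5 cm.
108.5 cm × 1/2.54 = 42.72 inches.
26/4 = 6.5 sts per in; 42.72 × 6.5 = 277.66 sts.
Next multiple of 7 → 280.
76.5 cm = 30.12 inches; × 7.5 = 225.89 → 226 rows.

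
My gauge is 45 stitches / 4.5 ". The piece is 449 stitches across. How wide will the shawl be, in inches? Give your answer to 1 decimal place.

44.9 inches.

45 stitches / 4.5 inch = 10 stitches per inch.
449 / 10 = 44.90 inches.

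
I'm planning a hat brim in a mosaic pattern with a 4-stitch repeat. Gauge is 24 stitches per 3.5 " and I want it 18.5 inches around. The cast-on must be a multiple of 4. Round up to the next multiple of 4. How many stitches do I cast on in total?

Cast on 128 stitches.

24 / 3.5 = 6.857 sts per inch.
18.5 × 6.857 = 126.86 sts.
Next multiple of 4: 128.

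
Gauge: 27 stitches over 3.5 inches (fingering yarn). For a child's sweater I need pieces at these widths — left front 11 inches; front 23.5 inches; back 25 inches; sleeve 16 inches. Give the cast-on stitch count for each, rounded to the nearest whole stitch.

Rate = 27/3.5 = 7.714 sts per in.
left front: 11 × 7.714 = 84.86 → 85.
front: 23.5 × 7.714 = 181.29 → 181.
back: 25 × 7.714 = 192.86 → 193.
sleeve: 16 × 7.714 = 123.43 → 123.

left front 85; front 181; back 193; sleeve 123.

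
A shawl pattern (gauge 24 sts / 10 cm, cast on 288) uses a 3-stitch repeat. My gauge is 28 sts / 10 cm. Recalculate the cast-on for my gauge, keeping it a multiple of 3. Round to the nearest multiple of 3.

288 × 28 / 24 = 336.00.
Nearest multiple of 3: 336.

336 stitches.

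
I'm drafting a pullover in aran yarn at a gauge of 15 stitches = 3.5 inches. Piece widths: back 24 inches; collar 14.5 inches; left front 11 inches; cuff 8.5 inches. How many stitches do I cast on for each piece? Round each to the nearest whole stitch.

back 103; collar 62; left front 47; cuff 36.

Rate = 15/3.5 = 4.286 sts per in.
back: 24 × 4.286 = 102.86 → 103.
collar: 14.5 × 4.286 = 62.14 → 62.
left front: 11 × 4.286 = 47.14 → 47.
cuff: 8.5 × 4.286 = 36.43 → 36.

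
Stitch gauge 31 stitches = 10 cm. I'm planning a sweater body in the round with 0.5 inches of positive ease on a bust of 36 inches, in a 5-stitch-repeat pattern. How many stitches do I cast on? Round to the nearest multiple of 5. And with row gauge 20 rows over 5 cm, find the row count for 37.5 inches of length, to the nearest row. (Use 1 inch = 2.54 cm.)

Cast on 285 stitches; work 381 rows.

Finished = 36 + 0.5 = 36.5 inches.
36.5 inches × 2.54 = 92.71 cm.
31/10 = 3.1 sts per cm; 92.71 × 3.1 = 287.40 sts.
Nearest multiple of 5 → 285.
37.5 inches = 95.25 cm; × 4 = 381.00 → 381 rows.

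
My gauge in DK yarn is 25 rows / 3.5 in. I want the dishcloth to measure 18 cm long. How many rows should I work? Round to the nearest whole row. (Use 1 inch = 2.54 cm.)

18 cm = 7.09 in.
25 rows / 3.5 in = 7.143 rows per inch.
7.09 × 7.143 = 50.62 rows.
Round to nearest → 51.

51 rows.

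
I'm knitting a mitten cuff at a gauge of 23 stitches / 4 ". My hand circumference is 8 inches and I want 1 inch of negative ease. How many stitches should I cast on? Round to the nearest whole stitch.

Finished = 8 − 1 = 7 in.
23 / 4 = 5.75 sts per inch.
7.00 × 5.75 = 40.25 sts.
→ 40 sts.

40 stitches.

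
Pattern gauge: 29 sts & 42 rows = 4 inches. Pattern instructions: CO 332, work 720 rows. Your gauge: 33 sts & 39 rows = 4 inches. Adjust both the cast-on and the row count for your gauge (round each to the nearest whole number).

Cast on 378 stitches; work 669 rows.

Stitches: 332 × 33/29 = 377.79 → 378.
Rows: 720 × 39/42 = 668.57 → 669.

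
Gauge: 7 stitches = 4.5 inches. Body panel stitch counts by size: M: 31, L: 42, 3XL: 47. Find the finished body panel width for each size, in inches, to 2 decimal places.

7/4.5 = 1.556 sts per in.
M: 31 / 1.556 = 19.929 → 19.93 in.
L: 42 / 1.556 = 27.000 → 27.00 in.
3XL: 47 / 1.556 = 30.214 → 30.21 in.

M 19.93 inches; L 27.00 inches; 3XL 30.21 inches.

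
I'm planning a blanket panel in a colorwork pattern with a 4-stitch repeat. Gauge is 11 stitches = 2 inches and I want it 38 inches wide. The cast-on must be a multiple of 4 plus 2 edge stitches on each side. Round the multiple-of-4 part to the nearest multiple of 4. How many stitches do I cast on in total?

Cast on 208 stitches.

11 / 2 = 5.5 sts per inch.
38 × 5.5 = 209.00 sts.
Less 4 edge sts → 205.00 for the repeat.
Nearest multiple of 4: 204.
Add back 4 edge sts → 208.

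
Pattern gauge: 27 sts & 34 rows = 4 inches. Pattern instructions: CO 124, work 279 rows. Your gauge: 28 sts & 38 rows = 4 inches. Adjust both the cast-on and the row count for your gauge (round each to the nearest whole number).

Stitches: 124 × 28/27 = 128.59 → 129.
Rows: 279 × 38/34 = 311.82 → 312.

Cast on 129 stitches; work 312 rows.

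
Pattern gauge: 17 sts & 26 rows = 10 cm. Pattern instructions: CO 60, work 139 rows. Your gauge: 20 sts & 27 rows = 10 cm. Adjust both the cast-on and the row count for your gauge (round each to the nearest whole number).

Cast on 71 stitches; work 144 rows.

Stitches: 60 × 20/17 = 70.59 → 71.
Rows: 139 × 27/26 = 144.35 → 144.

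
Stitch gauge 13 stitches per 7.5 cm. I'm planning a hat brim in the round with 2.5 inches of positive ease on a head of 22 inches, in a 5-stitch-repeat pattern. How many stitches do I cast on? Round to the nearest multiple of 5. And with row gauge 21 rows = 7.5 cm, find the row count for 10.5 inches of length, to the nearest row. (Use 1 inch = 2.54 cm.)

Cast on 110 stitches; work 75 rows.

Finished = 22 + 2.5 = 24.5 inches.
24.5 inches × 2.54 = 62.23 cm.
13/7.5 = 1.733 sts per cm; 62.23 × 1.733 = 107.87 sts.
Nearest multiple of 5 → 110.
10.5 inches = 26.67 cm; × 2.8 = 74.68 → 75 rows.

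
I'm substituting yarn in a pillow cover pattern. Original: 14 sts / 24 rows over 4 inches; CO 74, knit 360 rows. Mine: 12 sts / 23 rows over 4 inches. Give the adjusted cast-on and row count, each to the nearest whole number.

Stitches: 74 × 12/14 = 63.43 → 63.
Rows: 360 × 23/24 = 345.00 → 345.

Cast on 63 stitches; work 345 rows.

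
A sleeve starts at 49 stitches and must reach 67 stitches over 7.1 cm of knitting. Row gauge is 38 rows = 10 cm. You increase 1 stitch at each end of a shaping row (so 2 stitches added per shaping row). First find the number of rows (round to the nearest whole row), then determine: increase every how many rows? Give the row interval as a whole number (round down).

Rows = 7.1 × 3.8 = 27.0 → 27 rows.
Stitches to add: 18 → 9 shaping rows (at 2 st each).
27 / 9 = 3.00 → every 3 rows.

Increase every 3rd row.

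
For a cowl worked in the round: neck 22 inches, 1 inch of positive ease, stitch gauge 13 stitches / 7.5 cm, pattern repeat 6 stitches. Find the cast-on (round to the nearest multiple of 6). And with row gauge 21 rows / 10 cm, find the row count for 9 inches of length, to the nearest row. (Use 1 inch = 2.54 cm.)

Cast on 102 stitches; work 48 rows.

Finished = 22 + 1 = 23 inches.
23 inches × 2.54 = 58.42 cm.
13/7.5 = 1.733 sts per cm; 58.42 × 1.733 = 101.26 sts.
Nearest multiple of 6 → 102.
9 inches = 22.86 cm; × 2.1 = 48.01 → 48 rows.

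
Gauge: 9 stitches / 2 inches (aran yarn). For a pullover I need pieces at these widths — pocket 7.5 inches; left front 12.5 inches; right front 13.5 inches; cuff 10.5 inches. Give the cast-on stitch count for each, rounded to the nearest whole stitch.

Rate = 9/2 = 4.5 sts per in.
pocket: 7.5 × 4.5 = 33.75 → 34.
left front: 12.5 × 4.5 = 56.25 → 56.
right front: 13.5 × 4.5 = 60.75 → 61.
cuff: 10.5 × 4.5 = 47.25 → 47.

pocket 34; left front 56; right front 61; cuff 47.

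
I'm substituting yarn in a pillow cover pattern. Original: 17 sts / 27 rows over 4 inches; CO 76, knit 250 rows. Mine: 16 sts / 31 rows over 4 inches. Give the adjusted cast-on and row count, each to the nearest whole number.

Stitches: 76 × 16/17 = 71.53 → 72.
Rows: 250 × 31/27 = 287.04 → 287.

Cast on 72 stitches; work 287 rows.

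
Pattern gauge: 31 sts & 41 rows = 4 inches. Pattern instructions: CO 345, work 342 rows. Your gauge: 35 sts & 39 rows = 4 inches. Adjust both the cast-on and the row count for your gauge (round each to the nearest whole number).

Stitches: 345 × 35/31 = 389.52 → 390.
Rows: 342 × 39/41 = 325.32 → 325.

Cast on 390 stitches; work 325 rows.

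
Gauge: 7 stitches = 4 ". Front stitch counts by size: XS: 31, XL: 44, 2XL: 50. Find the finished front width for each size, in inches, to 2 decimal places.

XS 17.71 inches; XL 25.14 inches; 2XL 28.57 inches.

7/4 = 1.75 sts per in.
XS: 31 / 1.75 = 17.714 → 17.71 in.
XL: 44 / 1.75 = 25.143 → 25.14 in.
2XL: 50 / 1.75 = 28.571 → 28.57 in.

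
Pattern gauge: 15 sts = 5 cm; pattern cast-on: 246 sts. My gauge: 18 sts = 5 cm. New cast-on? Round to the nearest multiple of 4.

296 stitches.

Scale factor = 18 / 15 = 1.200.
246 × 18 / 15 = 295.20 sts.
→ 296 sts.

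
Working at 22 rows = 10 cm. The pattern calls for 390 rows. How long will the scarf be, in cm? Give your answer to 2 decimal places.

177.27 cm.

22 rows / 10 cm = 2.2 rows per cm.
390 / 2.2 = 177.273 cm.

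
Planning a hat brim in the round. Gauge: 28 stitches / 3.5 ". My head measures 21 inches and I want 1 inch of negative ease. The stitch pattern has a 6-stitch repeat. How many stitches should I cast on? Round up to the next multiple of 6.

Finished = 21 − 1 = 20 inches.
28 / 3.5 = 8 sts/in.
20 × 8 = 160.00 sts.
Next multiple of 6: 162.

Cast on 162 stitches.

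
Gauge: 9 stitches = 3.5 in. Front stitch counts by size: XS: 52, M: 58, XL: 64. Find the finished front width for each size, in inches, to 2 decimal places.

XS 20.22 inches; M 22.56 inches; XL 24.89 inches.

9/3.5 = 2.571 sts per in.
XS: 52 / 2.571 = 20.222 → 20.22 in.
M: 58 / 2.571 = 22.556 → 22.56 in.
XL: 64 / 2.571 = 24.889 → 24.89 in.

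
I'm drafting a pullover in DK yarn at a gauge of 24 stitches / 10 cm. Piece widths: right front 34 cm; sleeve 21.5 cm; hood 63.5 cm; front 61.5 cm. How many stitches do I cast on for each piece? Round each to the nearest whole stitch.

Rate = 24/10 = 2.4 sts per cm.
right front: 34 × 2.4 = 81.60 → 82.
sleeve: 21.5 × 2.4 = 51.60 → 52.
hood: 63.5 × 2.4 = 152.40 → 152.
front: 61.5 × 2.4 = 147.60 → 148.

right front 82; sleeve 52; hood 152; front 148.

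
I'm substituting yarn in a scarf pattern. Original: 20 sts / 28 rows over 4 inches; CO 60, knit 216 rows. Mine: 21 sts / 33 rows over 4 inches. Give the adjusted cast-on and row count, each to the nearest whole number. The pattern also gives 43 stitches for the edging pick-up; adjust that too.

Cast on 63 stitches; work 255 rows; edging pick-up 45 stitches.

Stitches: 60 × 21/20 = 63.00 → 63.
Rows: 216 × 33/28 = 254.57 → 255.
edging pick-up: 43 × 21/20 = 45.15 → 45.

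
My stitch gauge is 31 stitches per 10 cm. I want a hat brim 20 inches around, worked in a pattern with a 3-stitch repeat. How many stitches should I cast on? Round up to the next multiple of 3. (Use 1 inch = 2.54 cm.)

CO 159 sts.

20 in = 20 × 2.54 = 50.80 cm.
31 / 10 = 3.1 sts/cm.
50.80 × 3.1 = 157.48 sts.
→ 159.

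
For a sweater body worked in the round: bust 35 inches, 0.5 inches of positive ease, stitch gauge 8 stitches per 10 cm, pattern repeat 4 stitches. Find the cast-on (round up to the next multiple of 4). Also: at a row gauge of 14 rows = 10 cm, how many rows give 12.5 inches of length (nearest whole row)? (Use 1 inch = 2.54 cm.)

Cast on 76 stitches; work 44 rows.

Finished = 35 + 0.5 = 35.5 inches.
35.5 inches × 2.54 = 90.17 cm.
8/10 = 0.8 sts per cm; 90.17 × 0.8 = 72.14 sts.
Next multiple of 4 → 76.
12.5 inches = 31.75 cm; × 1.4 = 44.45 → 44 rows.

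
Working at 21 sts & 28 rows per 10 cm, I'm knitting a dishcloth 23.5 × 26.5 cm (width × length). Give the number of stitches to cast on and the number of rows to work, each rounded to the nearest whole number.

Stitch gauge = 21/10 = 2.1 sts/cm; 23.5 × 2.1 = 49.35 → 49 sts.
Row gauge = 28/10 = 2.8 rows/cm; 26.5 × 2.8 = 74.20 → 74 rows.

Cast on 49 stitches and work 74 rows.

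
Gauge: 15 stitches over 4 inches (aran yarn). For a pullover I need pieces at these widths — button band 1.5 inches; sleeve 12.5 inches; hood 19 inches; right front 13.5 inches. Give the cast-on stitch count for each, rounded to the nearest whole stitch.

button band 6; sleeve 47; hood 71; right front 51.

Rate = 15/4 = 3.75 sts per in.
button band: 1.5 × 3.75 = 5.62 → 6.
sleeve: 12.5 × 3.75 = 46.88 → 47.
hood: 19 × 3.75 = 71.25 → 71.
right front: 13.5 × 3.75 = 50.62 → 51.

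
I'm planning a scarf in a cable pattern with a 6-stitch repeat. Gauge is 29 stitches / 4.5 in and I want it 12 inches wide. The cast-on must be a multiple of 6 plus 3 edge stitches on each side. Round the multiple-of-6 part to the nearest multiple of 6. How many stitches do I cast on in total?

29 / 4.5 = 6.444 sts per inch.
12 × 6.444 = 77.33 sts.
Less 6 edge sts → 71.33 for the repeat.
Nearest multiple of 6: 72.
Add back 6 edge sts → 78.

Cast on 78 stitches.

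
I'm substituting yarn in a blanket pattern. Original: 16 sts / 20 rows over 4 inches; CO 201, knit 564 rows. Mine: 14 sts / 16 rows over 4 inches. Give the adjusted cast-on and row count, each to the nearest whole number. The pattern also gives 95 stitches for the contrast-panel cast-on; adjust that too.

Stitches: 201 × 14/16 = 175.88 → 176.
Rows: 564 × 16/20 = 451.20 → 451.
contrast-panel cast-on: 95 × 14/16 = 83.12 → 83.

Cast on 176 stitches; work 451 rows; contrast-panel cast-on 83 stitches.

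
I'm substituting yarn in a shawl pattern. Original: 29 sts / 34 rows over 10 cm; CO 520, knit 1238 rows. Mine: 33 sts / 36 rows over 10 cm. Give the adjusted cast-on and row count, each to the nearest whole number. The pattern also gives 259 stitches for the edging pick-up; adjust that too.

Stitches: 520 × 33/29 = 591.72 → 592.
Rows: 1238 × 36/34 = 1310.82 → 1311.
edging pick-up: 259 × 33/29 = 294.72 → 295.

Cast on 592 stitches; work 1311 rows; edging pick-up 295 stitches.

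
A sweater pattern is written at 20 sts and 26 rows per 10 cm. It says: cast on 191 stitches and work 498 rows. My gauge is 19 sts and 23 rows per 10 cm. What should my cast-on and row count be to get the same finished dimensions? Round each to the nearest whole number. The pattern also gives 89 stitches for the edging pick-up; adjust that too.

Cast on 181 stitches; work 441 rows; edging pick-up 85 stitches.

Stitches: 191 × 19/20 = 181.45 → 181.
Rows: 498 × 23/26 = 440.54 → 441.
edging pick-up: 89 × 19/20 = 84.55 → 85.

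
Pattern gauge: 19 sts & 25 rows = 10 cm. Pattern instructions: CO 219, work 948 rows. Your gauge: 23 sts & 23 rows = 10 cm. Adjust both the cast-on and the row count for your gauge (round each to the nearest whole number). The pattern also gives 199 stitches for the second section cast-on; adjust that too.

Stitches: 219 × 23/19 = 265.11 → 265.
Rows: 948 × 23/25 = 872.16 → 872.
second section cast-on: 199 × 23/19 = 240.89 → 241.

Cast on 265 stitches; work 872 rows; second section cast-on 241 stitches.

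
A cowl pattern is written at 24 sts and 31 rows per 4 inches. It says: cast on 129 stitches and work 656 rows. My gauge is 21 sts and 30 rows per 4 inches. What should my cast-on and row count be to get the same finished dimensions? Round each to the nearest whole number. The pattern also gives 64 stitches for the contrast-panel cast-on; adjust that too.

Stitches: 129 × 21/24 = 112.88 → 113.
Rows: 656 × 30/31 = 634.84 → 635.
contrast-panel cast-on: 64 × 21/24 = 56.00 → 56.

Cast on 113 stitches; work 635 rows; contrast-panel cast-on 56 stitches.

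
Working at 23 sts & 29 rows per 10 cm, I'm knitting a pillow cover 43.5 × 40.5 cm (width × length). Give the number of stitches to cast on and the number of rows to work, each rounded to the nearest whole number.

Stitch gauge = 23/10 = 2.3 sts/cm; 43.5 × 2.3 = 100.05 → 100 sts.
Row gauge = 29/10 = 2.9 rows/cm; 40.5 × 2.9 = 117.45 → 117 rows.

Cast on 100 stitches and work 117 rows.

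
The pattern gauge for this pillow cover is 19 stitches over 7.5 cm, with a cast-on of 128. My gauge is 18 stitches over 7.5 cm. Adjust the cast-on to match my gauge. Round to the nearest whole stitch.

Scale factor = 18 / 19 = 0.947.
128 × 18 / 19 = 121.26 sts.
→ 121 sts.

CO 121 sts.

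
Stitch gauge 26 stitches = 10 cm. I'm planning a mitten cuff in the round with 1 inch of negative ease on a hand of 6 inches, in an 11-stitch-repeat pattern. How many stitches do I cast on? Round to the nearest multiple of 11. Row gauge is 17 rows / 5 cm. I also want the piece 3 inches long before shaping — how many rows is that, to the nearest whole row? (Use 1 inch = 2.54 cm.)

Finished = 6 − 1 = 5 inches.
5 inches × 2.54 = 12.70 cm.
26/10 = 2.6 sts per cm; 12.70 × 2.6 = 33.02 sts.
Nearest multiple of 11 → 33.
3 inches = 7.62 cm; × 3.4 = 25.91 → 26 rows.

Cast on 33 stitches; work 26 rows.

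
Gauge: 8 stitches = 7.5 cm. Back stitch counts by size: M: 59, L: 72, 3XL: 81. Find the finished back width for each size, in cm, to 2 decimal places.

8/7.5 = 1.067 sts per cm.
M: 59 / 1.067 = 55.312 → 55.31 cm.
L: 72 / 1.067 = 67.500 → 67.50 cm.
3XL: 81 / 1.067 = 75.938 → 75.94 cm.

M 55.31 cm; L 67.50 cm; 3XL 75.94 cm.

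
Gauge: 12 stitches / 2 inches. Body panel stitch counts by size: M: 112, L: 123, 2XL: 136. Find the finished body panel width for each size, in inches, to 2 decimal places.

M 18.67 inches; L 20.50 inches; 2XL 22.67 inches.

12/2 = 6 sts per in.
M: 112 / 6 = 18.667 → 18.67 in.
L: 123 / 6 = 20.500 → 20.50 in.
2XL: 136 / 6 = 22.667 → 22.67 in.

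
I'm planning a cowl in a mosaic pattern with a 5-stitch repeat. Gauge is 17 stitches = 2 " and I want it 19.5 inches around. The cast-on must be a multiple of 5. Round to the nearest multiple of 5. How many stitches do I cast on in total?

165 stitches.

17 / 2 = 8.5 sts per inch.
19.5 × 8.5 = 165.75 sts.
Nearest multiple of 5: 165.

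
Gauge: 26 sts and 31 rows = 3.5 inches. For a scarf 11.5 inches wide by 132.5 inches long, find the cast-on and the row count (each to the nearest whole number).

Stitch gauge = 26/3.5 = 7.429 sts/in; 11.5 × 7.429 = 85.43 → 85 sts.
Row gauge = 31/3.5 = 8.857 rows/in; 132.5 × 8.857 = 1173.57 → 1174 rows.

Cast on 85 stitches and work 1174 rows.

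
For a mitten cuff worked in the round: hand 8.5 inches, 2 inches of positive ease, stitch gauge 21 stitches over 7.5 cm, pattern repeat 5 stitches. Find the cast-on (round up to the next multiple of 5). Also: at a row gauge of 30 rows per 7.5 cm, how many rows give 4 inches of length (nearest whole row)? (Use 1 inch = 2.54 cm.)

Finished = 8.5 + 2 = 10.5 inches.
10.5 inches × 2.54 = 26.67 cm.
21/7.5 = 2.8 sts per cm; 26.67 × 2.8 = 74.68 sts.
Next multiple of 5 → 75.
4 inches = 10.16 cm; × 4 = 40.64 → 41 rows.

Cast on 75 stitches; work 41 rows.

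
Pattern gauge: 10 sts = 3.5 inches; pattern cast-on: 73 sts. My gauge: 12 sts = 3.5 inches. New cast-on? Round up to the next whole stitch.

88 stitches.

Scale factor = 12 / 10 = 1.200.
73 × 12 / 10 = 87.60 sts.
→ 88 sts.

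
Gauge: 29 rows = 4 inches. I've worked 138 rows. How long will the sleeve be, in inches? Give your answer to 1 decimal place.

19.0 inches.

29 rows / 4 inch = 7.25 rows per inch.
138 / 7.25 = 19.03 inches.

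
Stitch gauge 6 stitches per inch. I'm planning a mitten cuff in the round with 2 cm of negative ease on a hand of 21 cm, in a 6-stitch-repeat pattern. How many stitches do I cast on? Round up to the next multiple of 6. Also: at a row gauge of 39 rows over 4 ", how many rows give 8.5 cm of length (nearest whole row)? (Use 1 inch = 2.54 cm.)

Finished = 21 − 2 = 19 cm.
19 cm × 1/2.54 = 7.48 inches.
6/1 = 6 sts per in; 7.48 × 6 = 44.88 sts.
Next multiple of 6 → 48.
8.5 cm = 3.35 inches; × 9.75 = 32.63 → 33 rows.

Cast on 48 stitches; work 33 rows.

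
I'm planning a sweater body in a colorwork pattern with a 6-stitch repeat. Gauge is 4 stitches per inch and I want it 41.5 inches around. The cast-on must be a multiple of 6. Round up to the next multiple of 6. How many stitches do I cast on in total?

4 / 1 = 4 sts per inch.
41.5 × 4 = 166.00 sts.
Next multiple of 6: 168.

Cast on 168 stitches.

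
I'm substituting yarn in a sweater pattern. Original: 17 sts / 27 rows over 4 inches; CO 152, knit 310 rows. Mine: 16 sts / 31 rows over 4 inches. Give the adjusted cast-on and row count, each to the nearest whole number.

Cast on 143 stitches; work 356 rows.

Stitches: 152 × 16/17 = 143.06 → 143.
Rows: 310 × 31/27 = 355.93 → 356.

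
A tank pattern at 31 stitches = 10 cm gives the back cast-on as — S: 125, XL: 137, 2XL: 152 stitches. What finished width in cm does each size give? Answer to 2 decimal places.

S 40.32 cm; XL 44.19 cm; 2XL 49.03 cm.

31/10 = 3.1 sts per cm.
S: 125 / 3.1 = 40.323 → 40.32 cm.
XL: 137 / 3.1 = 44.194 → 44.19 cm.
2XL: 152 / 3.1 = 49.032 → 49.03 cm.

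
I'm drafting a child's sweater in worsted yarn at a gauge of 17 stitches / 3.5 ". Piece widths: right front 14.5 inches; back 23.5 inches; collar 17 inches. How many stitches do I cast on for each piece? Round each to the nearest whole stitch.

Rate = 17/3.5 = 4.857 sts per in.
right front: 14.5 × 4.857 = 70.43 → 70.
back: 23.5 × 4.857 = 114.14 → 114.
collar: 17 × 4.857 = 82.57 → 83.

right front 70; back 114; collar 83.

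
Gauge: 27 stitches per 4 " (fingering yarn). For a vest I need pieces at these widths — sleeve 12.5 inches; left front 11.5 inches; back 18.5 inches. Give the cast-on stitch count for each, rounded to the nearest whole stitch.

Rate = 27/4 = 6.75 sts per in.
sleeve: 12.5 × 6.75 = 84.38 → 84.
left front: 11.5 × 6.75 = 77.62 → 78.
back: 18.5 × 6.75 = 124.88 → 125.

sleeve 84; left front 78; back 125.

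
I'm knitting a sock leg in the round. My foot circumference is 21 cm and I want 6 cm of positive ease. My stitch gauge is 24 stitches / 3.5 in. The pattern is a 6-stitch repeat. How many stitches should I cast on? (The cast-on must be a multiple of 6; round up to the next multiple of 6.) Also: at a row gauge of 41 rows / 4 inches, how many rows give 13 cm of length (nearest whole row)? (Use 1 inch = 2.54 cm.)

Cast on 78 stitches; work 52 rows.

Finished = 21 + 6 = 27 cm.
27 cm × 1/2.54 = 10.63 inches.
24/3.5 = 6.857 sts per in; 10.63 × 6.857 = 72.89 sts.
Next multiple of 6 → 78.
13 cm = 5.12 inches; × 10.25 = 52.46 → 52 rows.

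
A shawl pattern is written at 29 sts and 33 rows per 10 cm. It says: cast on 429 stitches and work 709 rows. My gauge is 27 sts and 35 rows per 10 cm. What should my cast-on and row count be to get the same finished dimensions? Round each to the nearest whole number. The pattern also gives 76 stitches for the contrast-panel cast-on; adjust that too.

Cast on 399 stitches; work 752 rows; contrast-panel cast-on 71 stitches.

Stitches: 429 × 27/29 = 399.41 → 399.
Rows: 709 × 35/33 = 751.97 → 752.
contrast-panel cast-on: 76 × 27/29 = 70.76 → 71.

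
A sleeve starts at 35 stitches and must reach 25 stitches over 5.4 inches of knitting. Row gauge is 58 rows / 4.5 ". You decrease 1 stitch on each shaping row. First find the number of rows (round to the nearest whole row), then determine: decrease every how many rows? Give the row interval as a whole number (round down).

Decrease every 7th row.

Rows = 5.4 × 12.889 = 69.6 → 70 rows.
Stitches to remove: 10 → 10 shaping rows (at 1 st each).
70 / 10 = 7.00 → every 7 rows.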